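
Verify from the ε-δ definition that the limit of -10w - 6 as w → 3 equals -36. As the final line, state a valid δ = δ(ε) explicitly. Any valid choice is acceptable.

δ = ε/10

Fix ε > 0. We need δ > 0 so that 0 < |w − 3| < δ implies |(-10w - 6) + 36| < ε.
Since (-10w - 6) + 36 = -10(w − 3), we have |(-10w - 6) + 36| = 10|w − 3|.
So 10|w − 3| < ε exactly when |w − 3| < ε/10.
Choosing δ = ε/10 gives |(-10w - 6) + 36| = 10|w − 3| < ε whenever |w − 3| < δ.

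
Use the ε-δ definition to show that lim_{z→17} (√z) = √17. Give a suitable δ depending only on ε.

Let ε > 0. We want δ > 0 such that 0 < |z − 17| < δ implies |√z − √17| < ε.
Multiplying by the conjugate, |√z − √17| = |z − 17|/(√z + √17).
Restrict δ ≤ 17 so that |z − 17| < 17 forces z > 0, and then √z + √17 > √17.
Hence |√z − √17| < |z − 17|/√17, which is < ε once |z − 17| < √17·ε.
Take δ = min(17, √17·ε). If 0 < |z − 17| < δ then z > 0 and |√z − √17| < |z − 17|/√17 < ε.

δ = min(17, √17·ε)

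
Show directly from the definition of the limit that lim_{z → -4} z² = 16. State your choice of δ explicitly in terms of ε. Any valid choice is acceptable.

δ = min(2, ε/10)

Fix ε > 0. We seek δ > 0 with 0 < |z + 4| < δ ⇒ |z² − 16| < ε.
Factor: z² − 16 = (z + 4)(z - 4), so |z² − 16| = |z + 4|·|z - 4|.
Restrict δ ≤ 2. Then |z + 4| < 2 gives |z| < 6, so by the triangle inequality |z - 4| ≤ 6 + 4 = 10.
Hence |z² − 16| ≤ 10|z + 4|, which is < ε once |z + 4| < ε/10.
Take δ = min(2, ε/10). If 0 < |z + 4| < δ then both bounds hold and |z² − 16| ≤ 10|z + 4| < 10·(ε/10) = ε.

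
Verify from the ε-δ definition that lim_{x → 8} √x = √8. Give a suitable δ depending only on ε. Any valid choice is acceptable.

Let ε > 0. We want δ > 0 such that 0 < |x − 8| < δ implies |√x − √8| < ε.
Rationalise: √x − √8 = (x − 8)/(√x + √8), so |√x − √8| = |x − 8|/(√x + √8).
Restrict δ ≤ 8 so that |x − 8| < 8 forces x > 0, and then √x + √8 > √8.
Hence |√x − √8| < |x − 8|/√8, which is < ε once |x − 8| < √8·ε.
Take δ = min(8, √8·ε). If 0 < |x − 8| < δ then x > 0 and |√x − √8| < |x − 8|/√8 < ε.

δ = min(8, √8·ε)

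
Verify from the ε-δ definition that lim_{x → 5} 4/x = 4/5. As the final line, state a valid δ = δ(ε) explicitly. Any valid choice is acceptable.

Let ε > 0 be given. We seek δ > 0 such that 0 < |x − 5| < δ implies |4/x − (4/5)| < ε.
|4/x − (4/5)| = 4·|5 − x|/(5·|x|) = 4|x − 5|/(5|x|).
Restrict δ ≤ 5/2. Then |x − 5| < 5/2 gives |x| > 5/2, so 5|x| > 25/2.
Then |4/x − (4/5)| < 4|x − 5|/(25/2), which is < ε when |x − 5| < (25/8)ε.
Take δ = min(5/2, (25/8)ε). Then 0 < |x − 5| < δ gives both |x − 5| < 5/2 and |x − 5| < (25/8)ε, so |4/x − (4/5)| < ε.

δ = min(5/2, (25/8)ε)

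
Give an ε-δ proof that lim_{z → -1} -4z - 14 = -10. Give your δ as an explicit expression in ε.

Fix ε > 0. We need δ > 0 so that 0 < |z + 1| < δ implies |(-4z - 14) + 10| < ε.
Since (-4z - 14) + 10 = -4(z + 1), we have |(-4z - 14) + 10| = 4|z + 1|.
Thus it suffices that |z + 1| < ε/4.
Choosing δ = ε/4 gives |(-4z - 14) + 10| = 4|z + 1| < ε whenever |z + 1| < δ.

δ = ε/4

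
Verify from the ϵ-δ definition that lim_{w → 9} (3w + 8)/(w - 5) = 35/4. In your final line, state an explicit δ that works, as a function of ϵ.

Let ϵ > 0. We want δ > 0 with 0 < |w − 9| < δ ⇒ |(3w + 8)/(w - 5) − (35/4)| < ϵ.
Combining over a common denominator, (3w + 8)/(w - 5) − (35/4) = [(3w + 8)·4 − 35·(w - 5)] / [4·(w - 5)] = -23(w − 9) / (4(w - 5)).
So |(3w + 8)/(w - 5) − (35/4)| = 23|w − 9| / (4·|w − 5|).
Require δ ≤ 2, so |w − 5| ≥ |4| − |w − 9| > 4 − 2 = 2.
Hence |(3w + 8)/(w - 5) − (35/4)| < 23|w − 9|/(4·2) = (23/8)|w − 9|, which is < ϵ once |w − 9| < (8/23)ϵ.
Take δ = min(2, (8/23)ϵ). Then 0 < |w − 9| < δ forces both bounds, so |(3w + 8)/(w - 5) − (35/4)| < ϵ.

δ = min(2, (8/23)ϵ)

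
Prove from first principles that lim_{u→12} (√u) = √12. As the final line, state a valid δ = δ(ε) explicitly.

δ = min(12, √12·ε)

Suppose ε > 0. We want δ > 0 such that 0 < |u − 12| < δ implies |√u − √12| < ε.
Rationalise: √u − √12 = (u − 12)/(√u + √12), so |√u − √12| = |u − 12|/(√u + √12).
Restrict δ ≤ 12 so that |u − 12| < 12 forces u > 0, and then √u + √12 > √12.
Hence |√u − √12| < |u − 12|/√12, which is < ε once |u − 12| < √12·ε.
Take δ = min(12, √12·ε). If 0 < |u − 12| < δ then u > 0 and |√u − √12| < |u − 12|/√12 < ε.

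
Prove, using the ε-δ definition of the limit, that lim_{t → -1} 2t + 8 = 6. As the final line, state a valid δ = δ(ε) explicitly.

δ = ε/2

Let ε > 0. We need δ > 0 so that 0 < |t + 1| < δ implies |(2t + 8) − 6| < ε.
|(2t + 8) − 6| = |2t + 2| = 2|t + 1|.
So 2|t + 1| < ε exactly when |t + 1| < ε/2.
Take δ = ε/2. If 0 < |t + 1| < δ then |(2t + 8) − 6| = 2|t + 1| < 2·(ε/2) = ε.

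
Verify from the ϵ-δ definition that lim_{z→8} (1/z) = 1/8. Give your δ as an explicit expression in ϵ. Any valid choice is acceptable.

Let ϵ > 0 be given. We seek δ > 0 such that 0 < |z − 8| < δ implies |1/z − (1/8)| < ϵ.
|1/z − (1/8)| = |8 − z|/(8·|z|) = |z − 8|/(8|z|).
Require δ ≤ 4 so that |z| > 8 − 4 = 4, hence 8|z| > 32.
Then |1/z − (1/8)| < |z − 8|/32, which is < ϵ when |z − 8| < 32ϵ.
Take δ = min(4, 32ϵ). Then 0 < |z − 8| < δ gives both |z − 8| < 4 and |z − 8| < 32ϵ, so |1/z − (1/8)| < ϵ.

δ = min(4, 32ϵ)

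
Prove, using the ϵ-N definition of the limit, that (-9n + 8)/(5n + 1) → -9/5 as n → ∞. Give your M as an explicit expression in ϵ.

Let ϵ > 0 be given. For n ≥ 1, |(-9n + 8)/(5n + 1) + 9/5| = |49|/(5(5n + 1)) = 49/(5(5n + 1)).
Since 5n + 1 ≥ 5n for n ≥ 1, this is ≤ 49/(5·5n) = (49/25)/n.
So |(-9n + 8)/(5n + 1) + 9/5| < ϵ whenever n > (49/25)/ϵ.
Take M = (49/25)/ϵ. If n > M then |(-9n + 8)/(5n + 1) + 9/5| ≤ (49/25)/n < ϵ.

M = (49/25)/ϵ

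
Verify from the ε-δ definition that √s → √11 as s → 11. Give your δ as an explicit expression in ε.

Let ε > 0. We want δ > 0 such that 0 < |s − 11| < δ implies |√s − √11| < ε.
Multiplying by the conjugate, |√s − √11| = |s − 11|/(√s + √11).
Restrict δ ≤ 11 so that |s − 11| < 11 forces s > 0, and then √s + √11 > √11.
Hence |√s − √11| < |s − 11|/√11, which is < ε once |s − 11| < √11·ε.
Take δ = min(11, √11·ε). If 0 < |s − 11| < δ then s > 0 and |√s − √11| < |s − 11|/√11 < ε.

δ = min(11, √11·ε)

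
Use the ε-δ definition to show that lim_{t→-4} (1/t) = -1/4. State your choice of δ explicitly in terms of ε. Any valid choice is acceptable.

δ = min(2, 8ε)

Suppose ε > 0. We seek δ > 0 such that 0 < |t + 4| < δ implies |1/t + 1/4| < ε.
|1/t + 1/4| = |-4 − t|/(4·|t|) = |t + 4|/(4|t|).
Require δ ≤ 2 so that |t| > 4 − 2 = 2, hence 4|t| > 8.
Then |1/t + 1/4| < |t + 4|/8, which is < ε when |t + 4| < 8ε.
Take δ = min(2, 8ε). Then 0 < |t + 4| < δ gives both |t + 4| < 2 and |t + 4| < 8ε, so |1/t + 1/4| < ε.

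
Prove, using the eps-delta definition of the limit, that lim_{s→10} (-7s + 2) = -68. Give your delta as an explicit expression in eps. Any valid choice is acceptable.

Let eps > 0. We need delta > 0 so that 0 < |s − 10| < delta implies |(-7s + 2) + 68| < eps.
Since (-7s + 2) + 68 = -7(s − 10), we have |(-7s + 2) + 68| = 7|s − 10|.
Thus it suffices that |s − 10| < eps/7.
Take delta = eps/7. If 0 < |s − 10| < delta then |(-7s + 2) + 68| = 7|s − 10| < 7·(eps/7) = eps.

delta = eps/7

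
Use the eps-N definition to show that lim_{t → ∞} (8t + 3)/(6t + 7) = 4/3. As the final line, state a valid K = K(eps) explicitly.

Let eps > 0 be given. We seek K > 0 such that t > K implies |(8t + 3)/(6t + 7) − (4/3)| < eps.
(8t + 3)/(6t + 7) − (4/3) = (6(8t + 3) − 8(6t + 7)) / (6(6t + 7)) = -38/(6(6t + 7)).
For t > 0 we have 6t + 7 > 6t, so |(8t + 3)/(6t + 7) − (4/3)| = 38/(6(6t + 7)) < 38/(6·6t) = (19/18)/t.
Thus |(8t + 3)/(6t + 7) − (4/3)| < eps whenever t > (19/18)/eps.
Take K = (19/18)/eps. If t > K then |(8t + 3)/(6t + 7) − (4/3)| < (19/18)/t < eps.

K = (19/18)/eps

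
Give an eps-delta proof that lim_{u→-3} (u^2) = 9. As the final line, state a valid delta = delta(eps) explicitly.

Fix eps > 0. We seek delta > 0 with 0 < |u + 3| < delta ⇒ |u^2 − 9| < eps.
Factor: u^2 − 9 = (u + 3)(u - 3), so |u^2 − 9| = |u + 3|·|u - 3|.
Impose delta ≤ 1 so that |u| < 4; then |u - 3| ≤ 7.
Hence |u^2 − 9| ≤ 7|u + 3|, which is < eps once |u + 3| < eps/7.
Take delta = min(1, eps/7). If 0 < |u + 3| < delta then both bounds hold and |u^2 − 9| ≤ 7|u + 3| < 7·(eps/7) = eps.

delta = min(1, eps/7)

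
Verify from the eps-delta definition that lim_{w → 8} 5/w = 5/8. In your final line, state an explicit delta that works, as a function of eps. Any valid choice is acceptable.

Fix eps > 0. We seek delta > 0 such that 0 < |w − 8| < delta implies |5/w − (5/8)| < eps.
|5/w − (5/8)| = 5·|8 − w|/(8·|w|) = 5|w − 8|/(8|w|).
Require delta ≤ 4 so that |w| > 8 − 4 = 4, hence 8|w| > 32.
Then |5/w − (5/8)| < 5|w − 8|/32, which is < eps when |w − 8| < (32/5)eps.
Take delta = min(4, (32/5)eps). Then 0 < |w − 8| < delta gives both |w − 8| < 4 and |w − 8| < (32/5)eps, so |5/w − (5/8)| < eps.

delta = min(4, (32/5)eps)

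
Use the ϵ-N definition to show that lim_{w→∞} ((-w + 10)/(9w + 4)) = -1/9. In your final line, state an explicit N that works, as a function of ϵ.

N = (94/81)/ϵ

Fix ϵ > 0. We seek N > 0 such that w > N implies |(-w + 10)/(9w + 4) + 1/9| < ϵ.
(-w + 10)/(9w + 4) + 1/9 = (9(-w + 10) − (-1)(9w + 4)) / (9(9w + 4)) = 94/(9(9w + 4)).
For w > 0 we have 9w + 4 > 9w, so |(-w + 10)/(9w + 4) + 1/9| = 94/(9(9w + 4)) < 94/(9·9w) = (94/81)/w.
Thus |(-w + 10)/(9w + 4) + 1/9| < ϵ whenever w > (94/81)/ϵ.
Take N = (94/81)/ϵ. If w > N then |(-w + 10)/(9w + 4) + 1/9| < (94/81)/w < ϵ.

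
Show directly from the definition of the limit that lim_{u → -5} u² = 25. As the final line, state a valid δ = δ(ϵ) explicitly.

δ = min(1, ϵ/11)

Let ϵ > 0 be given. We seek δ > 0 with 0 < |u + 5| < δ ⇒ |u² − 25| < ϵ.
Factor: u² − 25 = (u + 5)(u - 5), so |u² − 25| = |u + 5|·|u - 5|.
Impose δ ≤ 1 so that |u| < 6; then |u - 5| ≤ 11.
Hence |u² − 25| ≤ 11|u + 5|, which is < ϵ once |u + 5| < ϵ/11.
Take δ = min(1, ϵ/11). If 0 < |u + 5| < δ then both bounds hold and |u² − 25| ≤ 11|u + 5| < 11·(ϵ/11) = ϵ.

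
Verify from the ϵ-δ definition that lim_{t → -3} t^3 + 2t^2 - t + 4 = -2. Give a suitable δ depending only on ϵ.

δ = min(1, ϵ/22)

Let ϵ > 0 be given. We want δ > 0 such that 0 < |t + 3| < δ implies |(t^3 + 2t^2 - t + 4) + 2| < ϵ.
(t^3 + 2t^2 - t + 4) + 2 = t^3 + 2t^2 - t + 6 = (t + 3)(t^2 - t + 2).
So |(t^3 + 2t^2 - t + 4) + 2| = |t + 3|·|t^2 - t + 2|.
Require δ ≤ 1. Then |t + 3| < 1 gives |t| < 4, and by the triangle inequality |t^2 - t + 2| ≤ 4^2 + 4 + 2 = 22.
Hence |(t^3 + 2t^2 - t + 4) + 2| ≤ 22|t + 3| < ϵ provided |t + 3| < ϵ/22.
Take δ = min(1, ϵ/22). Then 0 < |t + 3| < δ gives both |t + 3| < 1 and |t + 3| < ϵ/22, so |(t^3 + 2t^2 - t + 4) + 2| < ϵ.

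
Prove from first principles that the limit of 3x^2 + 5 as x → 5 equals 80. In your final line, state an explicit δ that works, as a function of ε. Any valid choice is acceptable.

δ = min(1, ε/33)

Fix ε > 0. We want δ > 0 such that 0 < |x − 5| < δ implies |(3x^2 + 5) − 80| < ε.
(3x^2 + 5) − 80 = 3x^2 - 75 = (x − 5)(3x + 15).
So |(3x^2 + 5) − 80| = |x − 5|·|3x + 15|.
Assume first that |x − 5| < 1, so |x| < 6. Then |3x + 15| ≤ 3·6 + 15 = 33.
Hence |(3x^2 + 5) − 80| ≤ 33|x − 5| < ε provided |x − 5| < ε/33.
Take δ = min(1, ε/33). Then 0 < |x − 5| < δ gives both |x − 5| < 1 and |x − 5| < ε/33, so |(3x^2 + 5) − 80| < ε.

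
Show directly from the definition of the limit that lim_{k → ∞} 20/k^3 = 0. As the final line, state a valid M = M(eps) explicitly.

Let eps > 0. For k ≥ 1, |20/k^3 − 0| = 20/k^3.
20/k^3 < eps ⇔ k^3 > 20/eps ⇔ k > (20/eps)^{1/3}.
Take M = (20/eps)^{1/3}. Then k > M implies 20/k^3 < eps.

M = (20/eps)^{1/3}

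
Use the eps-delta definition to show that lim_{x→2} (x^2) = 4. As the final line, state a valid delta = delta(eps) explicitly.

delta = min(2, eps/6)

Let eps > 0. We seek delta > 0 with 0 < |x − 2| < delta ⇒ |x^2 − 4| < eps.
Factor: x^2 − 4 = (x − 2)(x + 2), so |x^2 − 4| = |x − 2|·|x + 2|.
Restrict delta ≤ 2. Then |x − 2| < 2 gives |x| < 4, so by the triangle inequality |x + 2| ≤ 4 + 2 = 6.
Hence |x^2 − 4| ≤ 6|x − 2|, which is < eps once |x − 2| < eps/6.
Take delta = min(2, eps/6). If 0 < |x − 2| < delta then both bounds hold and |x^2 − 4| ≤ 6|x − 2| < 6·(eps/6) = eps.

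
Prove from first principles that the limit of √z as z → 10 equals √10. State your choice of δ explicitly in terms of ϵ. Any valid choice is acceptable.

δ = min(10, √10·ϵ)

Let ϵ > 0 be given. We want δ > 0 such that 0 < |z − 10| < δ implies |√z − √10| < ϵ.
Rationalise: √z − √10 = (z − 10)/(√z + √10), so |√z − √10| = |z − 10|/(√z + √10).
Restrict δ ≤ 10 so that |z − 10| < 10 forces z > 0, and then √z + √10 > √10.
Hence |√z − √10| < |z − 10|/√10, which is < ϵ once |z − 10| < √10·ϵ.
Take δ = min(10, √10·ϵ). If 0 < |z − 10| < δ then z > 0 and |√z − √10| < |z − 10|/√10 < ϵ.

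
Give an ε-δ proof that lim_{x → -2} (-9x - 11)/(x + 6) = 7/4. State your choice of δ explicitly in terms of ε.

Fix ε > 0. We want δ > 0 with 0 < |x + 2| < δ ⇒ |(-9x - 11)/(x + 6) − (7/4)| < ε.
Combining over a common denominator, (-9x - 11)/(x + 6) − (7/4) = [(-9x - 11)·4 − 7·(x + 6)] / [4·(x + 6)] = -43(x + 2) / (4(x + 6)).
So |(-9x - 11)/(x + 6) − (7/4)| = 43|x + 2| / (4·|x + 6|).
Restrict δ ≤ 2. Then |x + 2| < 2 gives |x + 6| = |(x + 2) + 4| ≥ 4 − 2 = 2.
Hence |(-9x - 11)/(x + 6) − (7/4)| < 43|x + 2|/(4·2) = (43/8)|x + 2|, which is < ε once |x + 2| < (8/43)ε.
Take δ = min(2, (8/43)ε). Then 0 < |x + 2| < δ forces both bounds, so |(-9x - 11)/(x + 6) − (7/4)| < ε.

δ = min(2, (8/43)ε)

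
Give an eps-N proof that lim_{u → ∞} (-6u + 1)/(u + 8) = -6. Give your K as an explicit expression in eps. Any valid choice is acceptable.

K = 49/eps

Fix eps > 0. We seek K > 0 such that u > K implies |(-6u + 1)/(u + 8) + 6| < eps.
(-6u + 1)/(u + 8) + 6 = ((-6u + 1) − (-6)(u + 8)) / ((u + 8)) = 49/((u + 8)).
For u > 0 we have u + 8 > u, so |(-6u + 1)/(u + 8) + 6| = 49/((u + 8)) < 49/(u) = 49/u.
Thus |(-6u + 1)/(u + 8) + 6| < eps whenever u > 49/eps.
Take K = 49/eps. If u > K then |(-6u + 1)/(u + 8) + 6| < 49/u < eps.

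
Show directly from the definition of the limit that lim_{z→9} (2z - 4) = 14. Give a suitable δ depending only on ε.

Let ε > 0 be given. We need δ > 0 so that 0 < |z − 9| < δ implies |(2z - 4) − 14| < ε.
Since (2z - 4) − 14 = 2(z − 9), we have |(2z - 4) − 14| = 2|z − 9|.
Thus it suffices that |z − 9| < ε/2.
Take δ = ε/2. If 0 < |z − 9| < δ then |(2z - 4) − 14| = 2|z − 9| < 2·(ε/2) = ε.

δ = ε/2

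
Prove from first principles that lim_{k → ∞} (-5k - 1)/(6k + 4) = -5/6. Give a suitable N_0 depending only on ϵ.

Suppose ϵ > 0. For k ≥ 1, |(-5k - 1)/(6k + 4) + 5/6| = |14|/(6(6k + 4)) = 14/(6(6k + 4)).
Since 6k + 4 ≥ 6k for k ≥ 1, this is ≤ 14/(6·6k) = (7/18)/k.
So |(-5k - 1)/(6k + 4) + 5/6| < ϵ whenever k > (7/18)/ϵ.
Take N_0 = (7/18)/ϵ. If k > N_0 then |(-5k - 1)/(6k + 4) + 5/6| ≤ (7/18)/k < ϵ.

N_0 = (7/18)/ϵ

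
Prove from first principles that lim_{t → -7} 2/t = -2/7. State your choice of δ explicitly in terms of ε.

Let ε > 0. We seek δ > 0 such that 0 < |t + 7| < δ implies |2/t + 2/7| < ε.
|2/t + 2/7| = 2·|-7 − t|/(7·|t|) = 2|t + 7|/(7|t|).
Require δ ≤ 7/2 so that |t| > 7 − 7/2 = 7/2, hence 7|t| > 49/2.
Then |2/t + 2/7| < 2|t + 7|/(49/2), which is < ε when |t + 7| < (49/4)ε.
Take δ = min(7/2, (49/4)ε). Then 0 < |t + 7| < δ gives both |t + 7| < 7/2 and |t + 7| < (49/4)ε, so |2/t + 2/7| < ε.

δ = min(7/2, (49/4)ε)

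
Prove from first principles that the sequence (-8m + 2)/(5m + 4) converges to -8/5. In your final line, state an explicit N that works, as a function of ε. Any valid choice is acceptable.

N = (42/25)/ε

Let ε > 0. For m ≥ 1, |(-8m + 2)/(5m + 4) + 8/5| = |42|/(5(5m + 4)) = 42/(5(5m + 4)).
Since 5m + 4 ≥ 5m for m ≥ 1, this is ≤ 42/(5·5m) = (42/25)/m.
So |(-8m + 2)/(5m + 4) + 8/5| < ε whenever m > (42/25)/ε.
Take N = (42/25)/ε. If m > N then |(-8m + 2)/(5m + 4) + 8/5| ≤ (42/25)/m < ε.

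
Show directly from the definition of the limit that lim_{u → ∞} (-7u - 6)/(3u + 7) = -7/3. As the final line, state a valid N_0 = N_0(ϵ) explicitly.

N_0 = (31/9)/ϵ

Let ϵ > 0. We seek N_0 > 0 such that u > N_0 implies |(-7u - 6)/(3u + 7) + 7/3| < ϵ.
(-7u - 6)/(3u + 7) + 7/3 = (3(-7u - 6) − (-7)(3u + 7)) / (3(3u + 7)) = 31/(3(3u + 7)).
For u > 0 we have 3u + 7 > 3u, so |(-7u - 6)/(3u + 7) + 7/3| = 31/(3(3u + 7)) < 31/(3·3u) = (31/9)/u.
Thus |(-7u - 6)/(3u + 7) + 7/3| < ϵ whenever u > (31/9)/ϵ.
Take N_0 = (31/9)/ϵ. If u > N_0 then |(-7u - 6)/(3u + 7) + 7/3| < (31/9)/u < ϵ.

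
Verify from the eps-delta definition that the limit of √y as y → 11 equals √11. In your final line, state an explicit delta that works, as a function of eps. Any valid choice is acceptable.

delta = min(11, √11·eps)

Let eps > 0. We want delta > 0 such that 0 < |y − 11| < delta implies |√y − √11| < eps.
Multiplying by the conjugate, |√y − √11| = |y − 11|/(√y + √11).
Restrict delta ≤ 11 so that |y − 11| < 11 forces y > 0, and then √y + √11 > √11.
Hence |√y − √11| < |y − 11|/√11, which is < eps once |y − 11| < √11·eps.
Take delta = min(11, √11·eps). If 0 < |y − 11| < delta then y > 0 and |√y − √11| < |y − 11|/√11 < eps.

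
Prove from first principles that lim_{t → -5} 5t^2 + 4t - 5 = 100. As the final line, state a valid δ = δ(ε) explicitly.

δ = min(1, ε/51)

Let ε > 0. We want δ > 0 such that 0 < |t + 5| < δ implies |(5t^2 + 4t - 5) − 100| < ε.
(5t^2 + 4t - 5) − 100 = 5t^2 + 4t - 105 = (t + 5)(5t - 21).
So |(5t^2 + 4t - 5) − 100| = |t + 5|·|5t - 21|.
Assume first that |t + 5| < 1, so |t| < 6. Then |5t - 21| ≤ 5·6 + 21 = 51.
Hence |(5t^2 + 4t - 5) − 100| ≤ 51|t + 5| < ε provided |t + 5| < ε/51.
Choosing δ = min(1, ε/51) ensures both conditions, hence |(5t^2 + 4t - 5) − 100| < ε.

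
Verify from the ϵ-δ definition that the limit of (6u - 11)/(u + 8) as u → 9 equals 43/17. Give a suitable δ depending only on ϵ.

Suppose ϵ > 0. We want δ > 0 with 0 < |u − 9| < δ ⇒ |(6u - 11)/(u + 8) − (43/17)| < ϵ.
Combining over a common denominator, (6u - 11)/(u + 8) − (43/17) = [(6u - 11)·17 − 43·(u + 8)] / [17·(u + 8)] = 59(u − 9) / (17(u + 8)).
So |(6u - 11)/(u + 8) − (43/17)| = 59|u − 9| / (17·|u + 8|).
Require δ ≤ 17/2, so |u + 8| ≥ |17| − |u − 9| > 17 − 17/2 = 17/2.
Hence |(6u - 11)/(u + 8) − (43/17)| < 59|u − 9|/(17·(17/2)) = (118/289)|u − 9|, which is < ϵ once |u − 9| < (289/118)ϵ.
Take δ = min(17/2, (289/118)ϵ). Then 0 < |u − 9| < δ forces both bounds, so |(6u - 11)/(u + 8) − (43/17)| < ϵ.

δ = min(17/2, (289/118)ϵ)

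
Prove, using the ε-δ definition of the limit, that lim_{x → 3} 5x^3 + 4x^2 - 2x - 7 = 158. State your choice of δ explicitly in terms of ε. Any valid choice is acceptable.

δ = min(2, ε/275)

Let ε > 0. We want δ > 0 such that 0 < |x − 3| < δ implies |(5x^3 + 4x^2 - 2x - 7) − 158| < ε.
(5x^3 + 4x^2 - 2x - 7) − 158 = 5x^3 + 4x^2 - 2x - 165 = (x − 3)(5x^2 + 19x + 55).
So |(5x^3 + 4x^2 - 2x - 7) − 158| = |x − 3|·|5x^2 + 19x + 55|.
Assume first that |x − 3| < 2, so |x| < 5. Then |5x^2 + 19x + 55| ≤ 5·5^2 + 19·5 + 55 = 275.
Hence |(5x^3 + 4x^2 - 2x - 7) − 158| ≤ 275|x − 3| < ε provided |x − 3| < ε/275.
Choosing δ = min(2, ε/275) ensures both conditions, hence |(5x^3 + 4x^2 - 2x - 7) − 158| < ε.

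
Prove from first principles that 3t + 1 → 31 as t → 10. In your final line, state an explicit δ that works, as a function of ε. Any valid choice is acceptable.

Let ε > 0 be given. We need δ > 0 so that 0 < |t − 10| < δ implies |(3t + 1) − 31| < ε.
|(3t + 1) − 31| = |3t - 30| = 3|t − 10|.
So 3|t − 10| < ε exactly when |t − 10| < ε/3.
Choosing δ = ε/3 gives |(3t + 1) − 31| = 3|t − 10| < ε whenever |t − 10| < δ.

δ = ε/3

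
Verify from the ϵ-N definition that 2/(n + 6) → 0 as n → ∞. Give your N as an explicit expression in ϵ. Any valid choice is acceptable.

Suppose ϵ > 0. For n ≥ 1, |2/(n + 6) − 0| = 2/(n + 6) ≤ 2/n.
We need 2/n < ϵ, i.e. n > 2/ϵ.
Take N = 2/ϵ. If n > N then |2/(n + 6)| ≤ 2/n < ϵ.

N = 2/ϵ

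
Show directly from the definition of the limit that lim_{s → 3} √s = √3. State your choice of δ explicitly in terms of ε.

δ = min(3, √3·ε)

Let ε > 0. We want δ > 0 such that 0 < |s − 3| < δ implies |√s − √3| < ε.
Multiplying by the conjugate, |√s − √3| = |s − 3|/(√s + √3).
Restrict δ ≤ 3 so that |s − 3| < 3 forces s > 0, and then √s + √3 > √3.
Hence |√s − √3| < |s − 3|/√3, which is < ε once |s − 3| < √3·ε.
Take δ = min(3, √3·ε). If 0 < |s − 3| < δ then s > 0 and |√s − √3| < |s − 3|/√3 < ε.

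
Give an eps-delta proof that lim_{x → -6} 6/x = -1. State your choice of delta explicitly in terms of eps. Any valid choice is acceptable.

Fix eps > 0. We seek delta > 0 such that 0 < |x + 6| < delta implies |6/x + 1| < eps.
|6/x + 1| = 6·|-6 − x|/(6·|x|) = 6|x + 6|/(6|x|).
Restrict delta ≤ 3. Then |x + 6| < 3 gives |x| > 3, so 6|x| > 18.
Then |6/x + 1| < 6|x + 6|/18, which is < eps when |x + 6| < 3eps.
Take delta = min(3, 3eps). Then 0 < |x + 6| < delta gives both |x + 6| < 3 and |x + 6| < 3eps, so |6/x + 1| < eps.

delta = min(3, 3eps)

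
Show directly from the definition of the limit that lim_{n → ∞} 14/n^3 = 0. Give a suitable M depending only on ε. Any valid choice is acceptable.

M = (14/ε)^{1/3}

Let ε > 0 be given. For n ≥ 1, |14/n^3 − 0| = 14/n^3.
14/n^3 < ε ⇔ n^3 > 14/ε ⇔ n > (14/ε)^{1/3}.
Take M = (14/ε)^{1/3}. Then n > M implies 14/n^3 < ε.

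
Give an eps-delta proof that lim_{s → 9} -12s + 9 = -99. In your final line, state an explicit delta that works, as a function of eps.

Fix eps > 0. We need delta > 0 so that 0 < |s − 9| < delta implies |(-12s + 9) + 99| < eps.
|(-12s + 9) + 99| = |-12s + 108| = 12|s − 9|.
So 12|s − 9| < eps exactly when |s − 9| < eps/12.
Take delta = eps/12. If 0 < |s − 9| < delta then |(-12s + 9) + 99| = 12|s − 9| < 12·(eps/12) = eps.

delta = eps/12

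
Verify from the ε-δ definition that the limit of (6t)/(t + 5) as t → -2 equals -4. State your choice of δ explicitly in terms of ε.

δ = min(3/2, (3/20)ε)

Fix ε > 0. We want δ > 0 with 0 < |t + 2| < δ ⇒ |(6t)/(t + 5) + 4| < ε.
Combining over a common denominator, (6t)/(t + 5) + 4 = [(6t)·3 − (-12)·(t + 5)] / [3·(t + 5)] = 30(t + 2) / (3(t + 5)).
So |(6t)/(t + 5) + 4| = 30|t + 2| / (3·|t + 5|).
Restrict δ ≤ 3/2. Then |t + 2| < 3/2 gives |t + 5| = |(t + 2) + 3| ≥ 3 − 3/2 = 3/2.
Hence |(6t)/(t + 5) + 4| < 30|t + 2|/(3·(3/2)) = (20/3)|t + 2|, which is < ε once |t + 2| < (3/20)ε.
Take δ = min(3/2, (3/20)ε). Then 0 < |t + 2| < δ forces both bounds, so |(6t)/(t + 5) + 4| < ε.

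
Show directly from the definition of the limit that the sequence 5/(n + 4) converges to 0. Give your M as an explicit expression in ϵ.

M = 5/ϵ

Let ϵ > 0. For n ≥ 1, |5/(n + 4) − 0| = 5/(n + 4) ≤ 5/n.
We need 5/n < ϵ, i.e. n > 5/ϵ.
Take M = 5/ϵ. If n > M then |5/(n + 4)| ≤ 5/n < ϵ.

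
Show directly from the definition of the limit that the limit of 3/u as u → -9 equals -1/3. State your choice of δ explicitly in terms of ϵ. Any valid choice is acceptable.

Suppose ϵ > 0. We seek δ > 0 such that 0 < |u + 9| < δ implies |3/u + 1/3| < ϵ.
|3/u + 1/3| = 3·|-9 − u|/(9·|u|) = 3|u + 9|/(9|u|).
Restrict δ ≤ 9/2. Then |u + 9| < 9/2 gives |u| > 9/2, so 9|u| > 81/2.
Then |3/u + 1/3| < 3|u + 9|/(81/2), which is < ϵ when |u + 9| < (27/2)ϵ.
Take δ = min(9/2, (27/2)ϵ). Then 0 < |u + 9| < δ gives both |u + 9| < 9/2 and |u + 9| < (27/2)ϵ, so |3/u + 1/3| < ϵ.

δ = min(9/2, (27/2)ϵ)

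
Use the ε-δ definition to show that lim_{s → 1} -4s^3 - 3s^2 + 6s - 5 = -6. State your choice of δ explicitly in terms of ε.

Fix ε > 0. We want δ > 0 such that 0 < |s − 1| < δ implies |(-4s^3 - 3s^2 + 6s - 5) + 6| < ε.
(-4s^3 - 3s^2 + 6s - 5) + 6 = -4s^3 - 3s^2 + 6s + 1 = (s − 1)(-4s^2 - 7s - 1).
So |(-4s^3 - 3s^2 + 6s - 5) + 6| = |s − 1|·|-4s^2 - 7s - 1|.
Assume first that |s − 1| < 1, so |s| < 2. Then |-4s^2 - 7s - 1| ≤ 4·2^2 + 7·2 + 1 = 31.
Hence |(-4s^3 - 3s^2 + 6s - 5) + 6| ≤ 31|s − 1| < ε provided |s − 1| < ε/31.
Choosing δ = min(1, ε/31) ensures both conditions, hence |(-4s^3 - 3s^2 + 6s - 5) + 6| < ε.

δ = min(1, ε/31)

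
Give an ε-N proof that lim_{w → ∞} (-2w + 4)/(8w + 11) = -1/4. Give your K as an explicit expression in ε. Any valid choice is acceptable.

Suppose ε > 0. We seek K > 0 such that w > K implies |(-2w + 4)/(8w + 11) + 1/4| < ε.
(-2w + 4)/(8w + 11) + 1/4 = (8(-2w + 4) − (-2)(8w + 11)) / (8(8w + 11)) = 54/(8(8w + 11)).
For w > 0 we have 8w + 11 > 8w, so |(-2w + 4)/(8w + 11) + 1/4| = 54/(8(8w + 11)) < 54/(8·8w) = (27/32)/w.
Thus |(-2w + 4)/(8w + 11) + 1/4| < ε whenever w > (27/32)/ε.
Take K = (27/32)/ε. If w > K then |(-2w + 4)/(8w + 11) + 1/4| < (27/32)/w < ε.

K = (27/32)/ε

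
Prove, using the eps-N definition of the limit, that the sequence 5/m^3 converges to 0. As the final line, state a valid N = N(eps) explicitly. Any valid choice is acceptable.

N = (5/eps)^{1/3}

Let eps > 0 be given. For m ≥ 1, |5/m^3 − 0| = 5/m^3.
5/m^3 < eps ⇔ m^3 > 5/eps ⇔ m > (5/eps)^{1/3}.
Take N = (5/eps)^{1/3}. Then m > N implies 5/m^3 < eps.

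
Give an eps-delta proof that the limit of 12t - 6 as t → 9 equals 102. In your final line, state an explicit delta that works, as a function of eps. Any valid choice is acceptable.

Let eps > 0. We need delta > 0 so that 0 < |t − 9| < delta implies |(12t - 6) − 102| < eps.
|(12t - 6) − 102| = |12t - 108| = 12|t − 9|.
Thus it suffices that |t − 9| < eps/12.
Choosing delta = eps/12 gives |(12t - 6) − 102| = 12|t − 9| < eps whenever |t − 9| < delta.

delta = eps/12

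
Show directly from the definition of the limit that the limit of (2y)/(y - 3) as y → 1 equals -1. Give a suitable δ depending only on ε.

δ = min(1, (1/3)ε)

Let ε > 0 be given. We want δ > 0 with 0 < |y − 1| < δ ⇒ |(2y)/(y - 3) + 1| < ε.
Combining over a common denominator, (2y)/(y - 3) + 1 = [(2y)·(-2) − 2·(y - 3)] / [(-2)·(y - 3)] = -6(y − 1) / ((-2)(y - 3)).
So |(2y)/(y - 3) + 1| = 6|y − 1| / (2·|y − 3|).
Restrict δ ≤ 1. Then |y − 1| < 1 gives |y − 3| = |(y − 1) + (-2)| ≥ 2 − 1 = 1.
Hence |(2y)/(y - 3) + 1| < 6|y − 1|/(2·1) = 3|y − 1|, which is < ε once |y − 1| < (1/3)ε.
Take δ = min(1, (1/3)ε). Then 0 < |y − 1| < δ forces both bounds, so |(2y)/(y - 3) + 1| < ε.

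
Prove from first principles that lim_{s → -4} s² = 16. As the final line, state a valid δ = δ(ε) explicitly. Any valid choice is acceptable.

δ = min(2, ε/10)

Fix ε > 0. We seek δ > 0 with 0 < |s + 4| < δ ⇒ |s² − 16| < ε.
Factor: s² − 16 = (s + 4)(s - 4), so |s² − 16| = |s + 4|·|s - 4|.
Restrict δ ≤ 2. Then |s + 4| < 2 gives |s| < 6, so by the triangle inequality |s - 4| ≤ 6 + 4 = 10.
Hence |s² − 16| ≤ 10|s + 4|, which is < ε once |s + 4| < ε/10.
Take δ = min(2, ε/10). If 0 < |s + 4| < δ then both bounds hold and |s² − 16| ≤ 10|s + 4| < 10·(ε/10) = ε.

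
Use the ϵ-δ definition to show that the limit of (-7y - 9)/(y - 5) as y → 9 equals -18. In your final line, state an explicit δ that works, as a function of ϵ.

δ = min(2, (2/11)ϵ)

Let ϵ > 0 be given. We want δ > 0 with 0 < |y − 9| < δ ⇒ |(-7y - 9)/(y - 5) + 18| < ϵ.
Combining over a common denominator, (-7y - 9)/(y - 5) + 18 = [(-7y - 9)·4 − (-72)·(y - 5)] / [4·(y - 5)] = 44(y − 9) / (4(y - 5)).
So |(-7y - 9)/(y - 5) + 18| = 44|y − 9| / (4·|y − 5|).
Restrict δ ≤ 2. Then |y − 9| < 2 gives |y − 5| = |(y − 9) + 4| ≥ 4 − 2 = 2.
Hence |(-7y - 9)/(y - 5) + 18| < 44|y − 9|/(4·2) = (11/2)|y − 9|, which is < ϵ once |y − 9| < (2/11)ϵ.
Take δ = min(2, (2/11)ϵ). Then 0 < |y − 9| < δ forces both bounds, so |(-7y - 9)/(y - 5) + 18| < ϵ.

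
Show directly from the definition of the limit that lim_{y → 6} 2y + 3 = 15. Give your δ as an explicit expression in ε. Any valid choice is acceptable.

δ = ε/2

Suppose ε > 0. We need δ > 0 so that 0 < |y − 6| < δ implies |(2y + 3) − 15| < ε.
|(2y + 3) − 15| = |2y - 12| = 2|y − 6|.
So 2|y − 6| < ε exactly when |y − 6| < ε/2.
Take δ = ε/2. If 0 < |y − 6| < δ then |(2y + 3) − 15| = 2|y − 6| < 2·(ε/2) = ε.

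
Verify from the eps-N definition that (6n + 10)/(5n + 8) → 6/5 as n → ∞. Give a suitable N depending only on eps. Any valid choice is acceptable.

N = (2/25)/eps

Let eps > 0. For n ≥ 1, |(6n + 10)/(5n + 8) − (6/5)| = |2|/(5(5n + 8)) = 2/(5(5n + 8)).
Since 5n + 8 ≥ 5n for n ≥ 1, this is ≤ 2/(5·5n) = (2/25)/n.
So |(6n + 10)/(5n + 8) − (6/5)| < eps whenever n > (2/25)/eps.
Take N = (2/25)/eps. If n > N then |(6n + 10)/(5n + 8) − (6/5)| ≤ (2/25)/n < eps.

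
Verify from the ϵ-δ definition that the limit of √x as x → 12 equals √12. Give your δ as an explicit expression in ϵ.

δ = min(12, √12·ϵ)

Fix ϵ > 0. We want δ > 0 such that 0 < |x − 12| < δ implies |√x − √12| < ϵ.
Multiplying by the conjugate, |√x − √12| = |x − 12|/(√x + √12).
Restrict δ ≤ 12 so that |x − 12| < 12 forces x > 0, and then √x + √12 > √12.
Hence |√x − √12| < |x − 12|/√12, which is < ϵ once |x − 12| < √12·ϵ.
Take δ = min(12, √12·ϵ). If 0 < |x − 12| < δ then x > 0 and |√x − √12| < |x − 12|/√12 < ϵ.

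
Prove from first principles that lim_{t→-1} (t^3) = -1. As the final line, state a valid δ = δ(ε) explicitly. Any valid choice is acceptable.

Fix ε > 0. We seek δ > 0 with 0 < |t + 1| < δ ⇒ |t^3 + 1| < ε.
Factor: t^3 + 1 = (t + 1)(t^2 - t + 1), so |t^3 + 1| = |t + 1|·|t^2 - t + 1|.
Restrict δ ≤ 1. Then |t + 1| < 1 gives |t| < 2, so by the triangle inequality |t^2 - t + 1| ≤ 2^2 + 2 + 1 = 7.
Hence |t^3 + 1| ≤ 7|t + 1|, which is < ε once |t + 1| < ε/7.
Take δ = min(1, ε/7). If 0 < |t + 1| < δ then both bounds hold and |t^3 + 1| ≤ 7|t + 1| < 7·(ε/7) = ε.

δ = min(1, ε/7)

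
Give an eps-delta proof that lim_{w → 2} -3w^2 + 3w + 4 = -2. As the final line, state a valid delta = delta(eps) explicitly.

delta = min(1, eps/12)

Let eps > 0. We want delta > 0 such that 0 < |w − 2| < delta implies |(-3w^2 + 3w + 4) + 2| < eps.
(-3w^2 + 3w + 4) + 2 = -3w^2 + 3w + 6 = (w − 2)(-3w - 3).
So |(-3w^2 + 3w + 4) + 2| = |w − 2|·|-3w - 3|.
Require delta ≤ 1. Then |w − 2| < 1 gives |w| < 3, and by the triangle inequality |-3w - 3| ≤ 3·3 + 3 = 12.
Hence |(-3w^2 + 3w + 4) + 2| ≤ 12|w − 2| < eps provided |w − 2| < eps/12.
Choosing delta = min(1, eps/12) ensures both conditions, hence |(-3w^2 + 3w + 4) + 2| < eps.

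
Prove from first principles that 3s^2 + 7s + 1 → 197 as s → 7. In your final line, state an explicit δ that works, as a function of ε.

Let ε > 0. We want δ > 0 such that 0 < |s − 7| < δ implies |(3s^2 + 7s + 1) − 197| < ε.
(3s^2 + 7s + 1) − 197 = 3s^2 + 7s - 196 = (s − 7)(3s + 28).
So |(3s^2 + 7s + 1) − 197| = |s − 7|·|3s + 28|.
Require δ ≤ 2. Then |s − 7| < 2 gives |s| < 9, and by the triangle inequality |3s + 28| ≤ 3·9 + 28 = 55.
Hence |(3s^2 + 7s + 1) − 197| ≤ 55|s − 7| < ε provided |s − 7| < ε/55.
Take δ = min(2, ε/55). Then 0 < |s − 7| < δ gives both |s − 7| < 2 and |s − 7| < ε/55, so |(3s^2 + 7s + 1) − 197| < ε.

δ = min(2, ε/55)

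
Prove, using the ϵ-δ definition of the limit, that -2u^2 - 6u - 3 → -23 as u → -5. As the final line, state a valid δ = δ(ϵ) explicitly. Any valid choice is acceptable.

Suppose ϵ > 0. We want δ > 0 such that 0 < |u + 5| < δ implies |(-2u^2 - 6u - 3) + 23| < ϵ.
(-2u^2 - 6u - 3) + 23 = -2u^2 - 6u + 20 = (u + 5)(-2u + 4).
So |(-2u^2 - 6u - 3) + 23| = |u + 5|·|-2u + 4|.
Require δ ≤ 1. Then |u + 5| < 1 gives |u| < 6, and by the triangle inequality |-2u + 4| ≤ 2·6 + 4 = 16.
Hence |(-2u^2 - 6u - 3) + 23| ≤ 16|u + 5| < ϵ provided |u + 5| < ϵ/16.
Take δ = min(1, ϵ/16). Then 0 < |u + 5| < δ gives both |u + 5| < 1 and |u + 5| < ϵ/16, so |(-2u^2 - 6u - 3) + 23| < ϵ.

δ = min(1, ϵ/16)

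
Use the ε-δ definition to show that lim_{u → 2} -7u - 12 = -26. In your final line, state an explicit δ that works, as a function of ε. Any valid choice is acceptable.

Fix ε > 0. We need δ > 0 so that 0 < |u − 2| < δ implies |(-7u - 12) + 26| < ε.
Since (-7u - 12) + 26 = -7(u − 2), we have |(-7u - 12) + 26| = 7|u − 2|.
So 7|u − 2| < ε exactly when |u − 2| < ε/7.
Take δ = ε/7. If 0 < |u − 2| < δ then |(-7u - 12) + 26| = 7|u − 2| < 7·(ε/7) = ε.

δ = ε/7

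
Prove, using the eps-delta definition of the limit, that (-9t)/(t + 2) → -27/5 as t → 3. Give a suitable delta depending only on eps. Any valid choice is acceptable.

Let eps > 0. We want delta > 0 with 0 < |t − 3| < delta ⇒ |(-9t)/(t + 2) + 27/5| < eps.
Combining over a common denominator, (-9t)/(t + 2) + 27/5 = [(-9t)·5 − (-27)·(t + 2)] / [5·(t + 2)] = -18(t − 3) / (5(t + 2)).
So |(-9t)/(t + 2) + 27/5| = 18|t − 3| / (5·|t + 2|).
Require delta ≤ 5/2, so |t + 2| ≥ |5| − |t − 3| > 5 − 5/2 = 5/2.
Hence |(-9t)/(t + 2) + 27/5| < 18|t − 3|/(5·(5/2)) = (36/25)|t − 3|, which is < eps once |t − 3| < (25/36)eps.
Take delta = min(5/2, (25/36)eps). Then 0 < |t − 3| < delta forces both bounds, so |(-9t)/(t + 2) + 27/5| < eps.

delta = min(5/2, (25/36)eps)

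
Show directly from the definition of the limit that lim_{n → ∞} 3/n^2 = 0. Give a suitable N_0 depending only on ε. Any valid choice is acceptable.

N_0 = (3/ε)^{1/2}

Let ε > 0. For n ≥ 1, |3/n^2 − 0| = 3/n^2.
3/n^2 < ε ⇔ n^2 > 3/ε ⇔ n > (3/ε)^{1/2}.
Take N_0 = (3/ε)^{1/2}. Then n > N_0 implies 3/n^2 < ε.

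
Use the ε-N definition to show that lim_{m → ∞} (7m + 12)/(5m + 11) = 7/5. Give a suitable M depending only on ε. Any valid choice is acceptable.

M = (17/25)/ε

Let ε > 0. For m ≥ 1, |(7m + 12)/(5m + 11) − (7/5)| = |-17|/(5(5m + 11)) = 17/(5(5m + 11)).
Since 5m + 11 ≥ 5m for m ≥ 1, this is ≤ 17/(5·5m) = (17/25)/m.
So |(7m + 12)/(5m + 11) − (7/5)| < ε whenever m > (17/25)/ε.
Take M = (17/25)/ε. If m > M then |(7m + 12)/(5m + 11) − (7/5)| ≤ (17/25)/m < ε.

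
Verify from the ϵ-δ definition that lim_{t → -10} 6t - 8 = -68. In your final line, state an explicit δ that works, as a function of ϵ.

Let ϵ > 0 be given. We need δ > 0 so that 0 < |t + 10| < δ implies |(6t - 8) + 68| < ϵ.
Since (6t - 8) + 68 = 6(t + 10), we have |(6t - 8) + 68| = 6|t + 10|.
So 6|t + 10| < ϵ exactly when |t + 10| < ϵ/6.
Take δ = ϵ/6. If 0 < |t + 10| < δ then |(6t - 8) + 68| = 6|t + 10| < 6·(ϵ/6) = ϵ.

δ = ϵ/6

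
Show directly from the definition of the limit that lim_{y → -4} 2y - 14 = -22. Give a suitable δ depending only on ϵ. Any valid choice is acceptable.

Suppose ϵ > 0. We need δ > 0 so that 0 < |y + 4| < δ implies |(2y - 14) + 22| < ϵ.
Since (2y - 14) + 22 = 2(y + 4), we have |(2y - 14) + 22| = 2|y + 4|.
So 2|y + 4| < ϵ exactly when |y + 4| < ϵ/2.
Choosing δ = ϵ/2 gives |(2y - 14) + 22| = 2|y + 4| < ϵ whenever |y + 4| < δ.

δ = ϵ/2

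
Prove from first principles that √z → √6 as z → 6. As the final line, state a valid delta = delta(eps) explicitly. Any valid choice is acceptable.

delta = min(6, √6·eps)

Let eps > 0 be given. We want delta > 0 such that 0 < |z − 6| < delta implies |√z − √6| < eps.
Rationalise: √z − √6 = (z − 6)/(√z + √6), so |√z − √6| = |z − 6|/(√z + √6).
Restrict delta ≤ 6 so that |z − 6| < 6 forces z > 0, and then √z + √6 > √6.
Hence |√z − √6| < |z − 6|/√6, which is < eps once |z − 6| < √6·eps.
Take delta = min(6, √6·eps). If 0 < |z − 6| < delta then z > 0 and |√z − √6| < |z − 6|/√6 < eps.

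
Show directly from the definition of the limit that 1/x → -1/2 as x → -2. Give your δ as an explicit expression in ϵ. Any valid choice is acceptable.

Fix ϵ > 0. We seek δ > 0 such that 0 < |x + 2| < δ implies |1/x + 1/2| < ϵ.
|1/x + 1/2| = |-2 − x|/(2·|x|) = |x + 2|/(2|x|).
Require δ ≤ 1 so that |x| > 2 − 1 = 1, hence 2|x| > 2.
Then |1/x + 1/2| < |x + 2|/2, which is < ϵ when |x + 2| < 2ϵ.
Take δ = min(1, 2ϵ). Then 0 < |x + 2| < δ gives both |x + 2| < 1 and |x + 2| < 2ϵ, so |1/x + 1/2| < ϵ.

δ = min(1, 2ϵ)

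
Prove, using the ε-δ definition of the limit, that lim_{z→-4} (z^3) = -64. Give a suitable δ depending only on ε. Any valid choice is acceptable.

δ = min(1, ε/61)

Let ε > 0. We seek δ > 0 with 0 < |z + 4| < δ ⇒ |z^3 + 64| < ε.
Factor: z^3 + 64 = (z + 4)(z^2 - 4z + 16), so |z^3 + 64| = |z + 4|·|z^2 - 4z + 16|.
Impose δ ≤ 1 so that |z| < 5; then |z^2 - 4z + 16| ≤ 61.
Hence |z^3 + 64| ≤ 61|z + 4|, which is < ε once |z + 4| < ε/61.
Take δ = min(1, ε/61). If 0 < |z + 4| < δ then both bounds hold and |z^3 + 64| ≤ 61|z + 4| < 61·(ε/61) = ε.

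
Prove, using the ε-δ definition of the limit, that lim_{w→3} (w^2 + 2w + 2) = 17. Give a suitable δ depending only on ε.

δ = min(1, ε/9)

Suppose ε > 0. We want δ > 0 such that 0 < |w − 3| < δ implies |(w^2 + 2w + 2) − 17| < ε.
(w^2 + 2w + 2) − 17 = w^2 + 2w - 15 = (w − 3)(w + 5).
So |(w^2 + 2w + 2) − 17| = |w − 3|·|w + 5|.
Require δ ≤ 1. Then |w − 3| < 1 gives |w| < 4, and by the triangle inequality |w + 5| ≤ 4 + 5 = 9.
Hence |(w^2 + 2w + 2) − 17| ≤ 9|w − 3| < ε provided |w − 3| < ε/9.
Take δ = min(1, ε/9). Then 0 < |w − 3| < δ gives both |w − 3| < 1 and |w − 3| < ε/9, so |(w^2 + 2w + 2) − 17| < ε.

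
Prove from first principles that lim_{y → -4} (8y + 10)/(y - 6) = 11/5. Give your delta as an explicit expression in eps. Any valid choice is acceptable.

delta = min(5, (25/29)eps)

Suppose eps > 0. We want delta > 0 with 0 < |y + 4| < delta ⇒ |(8y + 10)/(y - 6) − (11/5)| < eps.
Combining over a common denominator, (8y + 10)/(y - 6) − (11/5) = [(8y + 10)·(-10) − (-22)·(y - 6)] / [(-10)·(y - 6)] = -58(y + 4) / ((-10)(y - 6)).
So |(8y + 10)/(y - 6) − (11/5)| = 58|y + 4| / (10·|y − 6|).
Restrict delta ≤ 5. Then |y + 4| < 5 gives |y − 6| = |(y + 4) + (-10)| ≥ 10 − 5 = 5.
Hence |(8y + 10)/(y - 6) − (11/5)| < 58|y + 4|/(10·5) = (29/25)|y + 4|, which is < eps once |y + 4| < (25/29)eps.
Take delta = min(5, (25/29)eps). Then 0 < |y + 4| < delta forces both bounds, so |(8y + 10)/(y - 6) − (11/5)| < eps.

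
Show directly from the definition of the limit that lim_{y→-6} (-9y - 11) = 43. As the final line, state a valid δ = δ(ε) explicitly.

Let ε > 0 be given. We need δ > 0 so that 0 < |y + 6| < δ implies |(-9y - 11) − 43| < ε.
Since (-9y - 11) − 43 = -9(y + 6), we have |(-9y - 11) − 43| = 9|y + 6|.
Thus it suffices that |y + 6| < ε/9.
Take δ = ε/9. If 0 < |y + 6| < δ then |(-9y - 11) − 43| = 9|y + 6| < 9·(ε/9) = ε.

δ = ε/9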